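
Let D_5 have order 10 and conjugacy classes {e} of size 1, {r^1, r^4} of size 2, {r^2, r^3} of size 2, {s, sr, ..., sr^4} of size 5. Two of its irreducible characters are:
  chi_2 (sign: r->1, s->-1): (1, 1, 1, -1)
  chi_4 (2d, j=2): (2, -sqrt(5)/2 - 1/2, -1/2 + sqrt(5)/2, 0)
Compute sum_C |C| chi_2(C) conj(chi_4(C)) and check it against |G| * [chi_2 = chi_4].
Sum = 0; so <chi_2, chi_4> = 0 (distinct irreducibles are orthogonal).

Details: Compute term by term over conjugacy classes (|C| * chi_2(C) * conj(chi_4(C))):
  1*(1)*conj(2) + 2*(1)*conj(-sqrt(5)/2 - 1/2) + 2*(1)*conj(-1/2 + sqrt(5)/2) + 5*(-1)*conj(0)
  = (2) + (-sqrt(5) - 1) + (-1 + sqrt(5)) + (0)
  = 0.
Dividing by |G| = 10 gives 0/10 = 0, matching the row-orthogonality relation <chi_2, chi_4> = [chi_2 = chi_4].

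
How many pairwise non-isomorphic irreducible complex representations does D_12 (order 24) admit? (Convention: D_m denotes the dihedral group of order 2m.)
9

The number of irreducible complex representations of a finite group equals its number of conjugacy classes. D_12 has 9 conjugacy classes (n/2 + 3 for n even), so D_12 (order 24) has exactly 9 irreducible complex representations.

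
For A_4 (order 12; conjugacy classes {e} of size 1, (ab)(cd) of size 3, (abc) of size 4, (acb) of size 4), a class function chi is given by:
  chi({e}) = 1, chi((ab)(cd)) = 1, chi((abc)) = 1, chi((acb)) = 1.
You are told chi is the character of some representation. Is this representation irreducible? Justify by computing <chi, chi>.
Irreducible: <chi, chi> = 1.

Proof sketch: <chi, chi> = (1/|G|) sum_C |C| * |chi(C)|^2 = (1/12)[1*|1|^2 + 3*|1|^2 + 4*|1|^2 + 4*|1|^2]
  = (1/12)[(1) + (3) + (4) + (4)] = 12/12 = 1.
(Exp terms are combined using exp(i*s)*conj(exp(i*t)) = exp(i*(s-t)), and sums of them are collapsed using the identity that for every m > 1 the m distinct m-th roots of unity sum to 0, e.g. 1 + exp(2*I*pi/3) + exp(-2*I*pi/3) = 0.)
A character is irreducible iff <chi, chi> = 1, so this representation is irreducible.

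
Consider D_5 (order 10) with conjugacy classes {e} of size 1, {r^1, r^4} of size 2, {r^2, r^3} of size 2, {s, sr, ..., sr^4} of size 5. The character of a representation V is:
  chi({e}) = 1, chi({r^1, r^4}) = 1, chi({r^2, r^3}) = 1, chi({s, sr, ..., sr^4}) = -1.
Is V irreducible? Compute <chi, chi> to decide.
Irreducible: <chi, chi> = 1.

Why: <chi, chi> = (1/|G|) sum_C |C| * |chi(C)|^2 = (1/10)[1*|1|^2 + 2*|1|^2 + 2*|1|^2 + 5*|-1|^2]
  = (1/10)[(1) + (2) + (2) + (5)] = 10/10 = 1.
A character is irreducible iff <chi, chi> = 1, so this representation is irreducible.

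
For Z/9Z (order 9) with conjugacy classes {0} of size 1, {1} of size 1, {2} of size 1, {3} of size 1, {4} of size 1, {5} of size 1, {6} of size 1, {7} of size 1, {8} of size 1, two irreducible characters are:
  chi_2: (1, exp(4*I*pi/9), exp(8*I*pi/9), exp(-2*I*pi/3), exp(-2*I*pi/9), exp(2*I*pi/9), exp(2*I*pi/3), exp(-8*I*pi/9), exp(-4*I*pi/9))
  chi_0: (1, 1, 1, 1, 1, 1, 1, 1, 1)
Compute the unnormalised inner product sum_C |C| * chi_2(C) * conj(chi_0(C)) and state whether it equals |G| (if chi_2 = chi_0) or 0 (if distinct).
Sum = 0; so <chi_2, chi_0> = 0 (distinct irreducibles are orthogonal).

Compute term by term over conjugacy classes (|C| * chi_2(C) * conj(chi_0(C))):
  1*(1)*conj(1) + 1*(exp(4*I*pi/9))*conj(1) + 1*(exp(8*I*pi/9))*conj(1) + 1*(exp(-2*I*pi/3))*conj(1) + 1*(exp(-2*I*pi/9))*conj(1) + 1*(exp(2*I*pi/9))*conj(1) + 1*(exp(2*I*pi/3))*conj(1) + 1*(exp(-8*I*pi/9))*conj(1) + 1*(exp(-4*I*pi/9))*conj(1)
  = (1) + (exp(4*I*pi/9)) + (exp(8*I*pi/9)) + (exp(-2*I*pi/3)) + (exp(-2*I*pi/9)) + (exp(2*I*pi/9)) + (exp(2*I*pi/3)) + (exp(-8*I*pi/9)) + (exp(-4*I*pi/9))
  = 0.
(Exp terms are combined using exp(i*s)*conj(exp(i*t)) = exp(i*(s-t)), and sums of them are collapsed using the identity that for every m > 1 the m distinct m-th roots of unity sum to 0, e.g. 1 + exp(2*I*pi/3) + exp(-2*I*pi/3) = 0.)
Dividing by |G| = 9 gives 0/9 = 0, matching the row-orthogonality relation <chi_2, chi_0> = [chi_2 = chi_0].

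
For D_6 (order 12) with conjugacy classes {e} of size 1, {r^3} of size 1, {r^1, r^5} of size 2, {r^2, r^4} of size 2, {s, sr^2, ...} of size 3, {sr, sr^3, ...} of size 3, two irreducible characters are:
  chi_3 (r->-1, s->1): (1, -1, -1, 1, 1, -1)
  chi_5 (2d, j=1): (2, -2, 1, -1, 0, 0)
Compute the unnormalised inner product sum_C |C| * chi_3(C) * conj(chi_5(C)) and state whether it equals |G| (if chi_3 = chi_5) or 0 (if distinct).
Sum = 0; so <chi_3, chi_5> = 0 (distinct irreducibles are orthogonal).

Derivation: Compute term by term over conjugacy classes (|C| * chi_3(C) * conj(chi_5(C))):
  1*(1)*conj(2) + 1*(-1)*conj(-2) + 2*(-1)*conj(1) + 2*(1)*conj(-1) + 3*(1)*conj(0) + 3*(-1)*conj(0)
  = (2) + (2) + (-2) + (-2) + (0) + (0)
  = 0.
Dividing by |G| = 12 gives 0/12 = 0, matching the row-orthogonality relation <chi_3, chi_5> = [chi_3 = chi_5].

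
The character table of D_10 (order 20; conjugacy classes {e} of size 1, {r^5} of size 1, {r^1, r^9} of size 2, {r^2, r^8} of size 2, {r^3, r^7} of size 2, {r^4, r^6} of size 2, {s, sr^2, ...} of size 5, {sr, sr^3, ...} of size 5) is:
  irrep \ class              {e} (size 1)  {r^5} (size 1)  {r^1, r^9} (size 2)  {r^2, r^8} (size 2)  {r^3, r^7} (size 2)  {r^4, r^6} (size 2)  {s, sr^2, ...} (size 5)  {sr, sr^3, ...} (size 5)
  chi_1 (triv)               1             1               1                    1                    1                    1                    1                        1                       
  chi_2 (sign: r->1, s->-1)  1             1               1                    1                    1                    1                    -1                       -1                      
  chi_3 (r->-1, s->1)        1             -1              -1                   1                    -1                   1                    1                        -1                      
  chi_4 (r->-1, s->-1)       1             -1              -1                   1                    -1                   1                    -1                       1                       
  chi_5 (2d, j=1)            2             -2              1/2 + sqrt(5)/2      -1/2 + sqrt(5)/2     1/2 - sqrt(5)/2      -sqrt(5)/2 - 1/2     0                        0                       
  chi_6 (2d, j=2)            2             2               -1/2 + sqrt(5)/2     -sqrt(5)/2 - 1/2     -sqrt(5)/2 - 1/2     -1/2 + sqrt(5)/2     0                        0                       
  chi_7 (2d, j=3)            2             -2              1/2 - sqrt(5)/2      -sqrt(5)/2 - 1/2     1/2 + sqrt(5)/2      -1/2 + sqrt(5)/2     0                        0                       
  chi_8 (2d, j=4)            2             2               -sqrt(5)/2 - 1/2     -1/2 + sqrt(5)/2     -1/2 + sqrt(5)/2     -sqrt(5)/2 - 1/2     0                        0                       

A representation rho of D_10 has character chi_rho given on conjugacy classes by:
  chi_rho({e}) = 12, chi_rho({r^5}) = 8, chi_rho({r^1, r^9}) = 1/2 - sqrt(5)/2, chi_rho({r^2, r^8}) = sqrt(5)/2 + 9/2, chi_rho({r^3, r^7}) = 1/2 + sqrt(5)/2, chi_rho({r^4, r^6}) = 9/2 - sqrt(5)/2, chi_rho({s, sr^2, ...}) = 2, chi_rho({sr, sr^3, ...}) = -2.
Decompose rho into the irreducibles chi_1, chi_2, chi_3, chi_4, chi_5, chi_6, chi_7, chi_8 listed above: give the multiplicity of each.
Multiplicities: chi_1: 2, chi_2: 2, chi_3: 2, chi_4: 0, chi_5: 0, chi_6: 1, chi_7: 0, chi_8: 2.

Justification: Use <chi_rho, chi> = (1/|G|) sum_C |C| * chi_rho(C) * conj(chi(C)) with |G| = 20 for each irreducible chi in the table:
  <chi_rho, chi_1> = (1/20)[1*(12)*conj(1) + 1*(8)*conj(1) + 2*(1/2 - sqrt(5)/2)*conj(1) + 2*(sqrt(5)/2 + 9/2)*conj(1) + 2*(1/2 + sqrt(5)/2)*conj(1) + 2*(9/2 - sqrt(5)/2)*conj(1) + 5*(2)*conj(1) + 5*(-2)*conj(1)]
      = (1/20)[(12) + (8) + (1 - sqrt(5)) + (sqrt(5) + 9) + (1 + sqrt(5)) + (9 - sqrt(5)) + (10) + (-10)] = 40/20 = 2
  <chi_rho, chi_2> = (1/20)[1*(12)*conj(1) + 1*(8)*conj(1) + 2*(1/2 - sqrt(5)/2)*conj(1) + 2*(sqrt(5)/2 + 9/2)*conj(1) + 2*(1/2 + sqrt(5)/2)*conj(1) + 2*(9/2 - sqrt(5)/2)*conj(1) + 5*(2)*conj(-1) + 5*(-2)*conj(-1)]
      = (1/20)[(12) + (8) + (1 - sqrt(5)) + (sqrt(5) + 9) + (1 + sqrt(5)) + (9 - sqrt(5)) + (-10) + (10)] = 40/20 = 2
  <chi_rho, chi_3> = (1/20)[1*(12)*conj(1) + 1*(8)*conj(-1) + 2*(1/2 - sqrt(5)/2)*conj(-1) + 2*(sqrt(5)/2 + 9/2)*conj(1) + 2*(1/2 + sqrt(5)/2)*conj(-1) + 2*(9/2 - sqrt(5)/2)*conj(1) + 5*(2)*conj(1) + 5*(-2)*conj(-1)]
      = (1/20)[(12) + (-8) + (-1 + sqrt(5)) + (sqrt(5) + 9) + (-sqrt(5) - 1) + (9 - sqrt(5)) + (10) + (10)] = 40/20 = 2
  <chi_rho, chi_4> = (1/20)[1*(12)*conj(1) + 1*(8)*conj(-1) + 2*(1/2 - sqrt(5)/2)*conj(-1) + 2*(sqrt(5)/2 + 9/2)*conj(1) + 2*(1/2 + sqrt(5)/2)*conj(-1) + 2*(9/2 - sqrt(5)/2)*conj(1) + 5*(2)*conj(-1) + 5*(-2)*conj(1)]
      = (1/20)[(12) + (-8) + (-1 + sqrt(5)) + (sqrt(5) + 9) + (-sqrt(5) - 1) + (9 - sqrt(5)) + (-10) + (-10)] = 0/20 = 0
  <chi_rho, chi_5> = (1/20)[1*(12)*conj(2) + 1*(8)*conj(-2) + 2*(1/2 - sqrt(5)/2)*conj(1/2 + sqrt(5)/2) + 2*(sqrt(5)/2 + 9/2)*conj(-1/2 + sqrt(5)/2) + 2*(1/2 + sqrt(5)/2)*conj(1/2 - sqrt(5)/2) + 2*(9/2 - sqrt(5)/2)*conj(-sqrt(5)/2 - 1/2) + 5*(2)*conj(0) + 5*(-2)*conj(0)]
      = (1/20)[(24) + (-16) + (-2) + (-2 + 4*sqrt(5)) + (-2) + (-4*sqrt(5) - 2) + (0) + (0)] = 0/20 = 0
  <chi_rho, chi_6> = (1/20)[1*(12)*conj(2) + 1*(8)*conj(2) + 2*(1/2 - sqrt(5)/2)*conj(-1/2 + sqrt(5)/2) + 2*(sqrt(5)/2 + 9/2)*conj(-sqrt(5)/2 - 1/2) + 2*(1/2 + sqrt(5)/2)*conj(-sqrt(5)/2 - 1/2) + 2*(9/2 - sqrt(5)/2)*conj(-1/2 + sqrt(5)/2) + 5*(2)*conj(0) + 5*(-2)*conj(0)]
      = (1/20)[(24) + (16) + (-3 + sqrt(5)) + (-5*sqrt(5) - 7) + (-3 - sqrt(5)) + (-7 + 5*sqrt(5)) + (0) + (0)] = 20/20 = 1
  <chi_rho, chi_7> = (1/20)[1*(12)*conj(2) + 1*(8)*conj(-2) + 2*(1/2 - sqrt(5)/2)*conj(1/2 - sqrt(5)/2) + 2*(sqrt(5)/2 + 9/2)*conj(-sqrt(5)/2 - 1/2) + 2*(1/2 + sqrt(5)/2)*conj(1/2 + sqrt(5)/2) + 2*(9/2 - sqrt(5)/2)*conj(-1/2 + sqrt(5)/2) + 5*(2)*conj(0) + 5*(-2)*conj(0)]
      = (1/20)[(24) + (-16) + (3 - sqrt(5)) + (-5*sqrt(5) - 7) + (sqrt(5) + 3) + (-7 + 5*sqrt(5)) + (0) + (0)] = 0/20 = 0
  <chi_rho, chi_8> = (1/20)[1*(12)*conj(2) + 1*(8)*conj(2) + 2*(1/2 - sqrt(5)/2)*conj(-sqrt(5)/2 - 1/2) + 2*(sqrt(5)/2 + 9/2)*conj(-1/2 + sqrt(5)/2) + 2*(1/2 + sqrt(5)/2)*conj(-1/2 + sqrt(5)/2) + 2*(9/2 - sqrt(5)/2)*conj(-sqrt(5)/2 - 1/2) + 5*(2)*conj(0) + 5*(-2)*conj(0)]
      = (1/20)[(24) + (16) + (2) + (-2 + 4*sqrt(5)) + (2) + (-4*sqrt(5) - 2) + (0) + (0)] = 40/20 = 2
Dimension check: dim(rho) = sum (mult * dim) = 2*1 + 2*1 + 2*1 + 0*1 + 0*2 + 1*2 + 0*2 + 2*2 = 12 = chi_rho(e) = 12.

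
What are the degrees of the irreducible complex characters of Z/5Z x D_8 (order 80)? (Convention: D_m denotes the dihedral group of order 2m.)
Dimensions: 1, 1, 1, 1, 1, 1, 1, 1, 1, 1, 1, 1, 1, 1, 1, 1, 1, 1, 1, 1, 2, 2, 2, 2, 2, 2, 2, 2, 2, 2, 2, 2, 2, 2, 2

Reasoning: There are 35 irreducibles (= number of conjugacy classes). Their dimensions d_i satisfy sum d_i^2 = |G| = 80: 1 + 1 + 1 + 1 + 1 + 1 + 1 + 1 + 1 + 1 + 1 + 1 + 1 + 1 + 1 + 1 + 1 + 1 + 1 + 1 + 4 + 4 + 4 + 4 + 4 + 4 + 4 + 4 + 4 + 4 + 4 + 4 + 4 + 4 + 4 = 80. (For the product with Z/5Z: each of the 5 1-dim characters of Z/5Z tensors with each irrep of D_8, giving 5 copies of each D_8-dimension.)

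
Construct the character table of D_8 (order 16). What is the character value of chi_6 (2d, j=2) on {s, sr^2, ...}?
Conjugacy classes: {e} of size 1, {r^4} of size 1, {r^1, r^7} of size 2, {r^2, r^6} of size 2, {r^3, r^5} of size 2, {s, sr^2, ...} of size 4, {sr, sr^3, ...} of size 4.
Character table:
  irrep \ class              {e} (size 1)  {r^4} (size 1)  {r^1, r^7} (size 2)  {r^2, r^6} (size 2)  {r^3, r^5} (size 2)  {s, sr^2, ...} (size 4)  {sr, sr^3, ...} (size 4)
  chi_1 (triv)               1             1               1                    1                    1                    1                        1                       
  chi_2 (sign: r->1, s->-1)  1             1               1                    1                    1                    -1                       -1                      
  chi_3 (r->-1, s->1)        1             1               -1                   1                    -1                   1                        -1                      
  chi_4 (r->-1, s->-1)       1             1               -1                   1                    -1                   -1                       1                       
  chi_5 (2d, j=1)            2             -2              sqrt(2)              0                    -sqrt(2)             0                        0                       
  chi_6 (2d, j=2)            2             2               0                    -2                   0                    0                        0                       
  chi_7 (2d, j=3)            2             -2              -sqrt(2)             0                    sqrt(2)              0                        0                       

Spot check: chi_6 (2d, j=2) on {s, sr^2, ...} = 0.

Working: D_8 has order 2*8 = 16 with 7 conjugacy classes, hence 7 irreducibles. Sum of squared dims 1 + 1 + 1 + 1 + 4 + 4 + 4 = 16 = |G|. Linear characters come from the abelianisation; the 2-dimensional irreps have character r^k -> 2*cos(2*pi*j*k/8), reflections -> 0.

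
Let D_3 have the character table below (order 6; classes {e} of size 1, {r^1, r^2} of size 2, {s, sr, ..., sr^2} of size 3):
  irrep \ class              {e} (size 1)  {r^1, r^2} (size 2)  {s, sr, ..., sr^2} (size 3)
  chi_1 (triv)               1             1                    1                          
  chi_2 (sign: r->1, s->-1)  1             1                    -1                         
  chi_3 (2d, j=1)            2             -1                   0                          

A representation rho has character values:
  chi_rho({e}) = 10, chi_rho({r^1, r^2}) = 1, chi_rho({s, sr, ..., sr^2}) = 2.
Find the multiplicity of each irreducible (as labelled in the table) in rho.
Multiplicities: chi_1: 3, chi_2: 1, chi_3: 3.

Details: Use <chi_rho, chi> = (1/|G|) sum_C |C| * chi_rho(C) * conj(chi(C)) with |G| = 6 for each irreducible chi in the table:
  <chi_rho, chi_1> = (1/6)[1*(10)*conj(1) + 2*(1)*conj(1) + 3*(2)*conj(1)]
      = (1/6)[(10) + (2) + (6)] = 18/6 = 3
  <chi_rho, chi_2> = (1/6)[1*(10)*conj(1) + 2*(1)*conj(1) + 3*(2)*conj(-1)]
      = (1/6)[(10) + (2) + (-6)] = 6/6 = 1
  <chi_rho, chi_3> = (1/6)[1*(10)*conj(2) + 2*(1)*conj(-1) + 3*(2)*conj(0)]
      = (1/6)[(20) + (-2) + (0)] = 18/6 = 3
Dimension check: dim(rho) = sum (mult * dim) = 3*1 + 1*1 + 3*2 = 10 = chi_rho(e) = 10.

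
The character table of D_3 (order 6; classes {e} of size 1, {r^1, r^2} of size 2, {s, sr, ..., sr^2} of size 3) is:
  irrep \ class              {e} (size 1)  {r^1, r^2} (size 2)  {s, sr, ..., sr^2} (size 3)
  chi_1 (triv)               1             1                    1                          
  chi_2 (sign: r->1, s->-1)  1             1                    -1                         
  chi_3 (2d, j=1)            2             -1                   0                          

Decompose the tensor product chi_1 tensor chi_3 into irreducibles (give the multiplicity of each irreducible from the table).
chi_1 tensor chi_3 = chi_3 (all other irreducibles have multiplicity 0).

Why: The character of a tensor product is the pointwise product (chi_1 * chi_3)(C) = chi_1(C) * chi_3(C):
  {e}: (1)*(2), {r^1, r^2}: (1)*(-1), {s, sr, ..., sr^2}: (1)*(0)
so (chi_1 * chi_3) takes values
  {e} -> 2, {r^1, r^2} -> -1, {s, sr, ..., sr^2} -> 0.
Now take the inner product of this character with each irreducible chi from the table, <chi_1*chi_3, chi> = (1/6) sum_C |C| (chi_1*chi_3)(C) conj(chi(C)):
  <chi_1*chi_3, chi_1> = (1/6)[1*(2)*conj(1) + 2*(-1)*conj(1) + 3*(0)*conj(1)]
      = (1/6)[(2) + (-2) + (0)] = 0/6 = 0
  <chi_1*chi_3, chi_2> = (1/6)[1*(2)*conj(1) + 2*(-1)*conj(1) + 3*(0)*conj(-1)]
      = (1/6)[(2) + (-2) + (0)] = 0/6 = 0
  <chi_1*chi_3, chi_3> = (1/6)[1*(2)*conj(2) + 2*(-1)*conj(-1) + 3*(0)*conj(0)]
      = (1/6)[(4) + (2) + (0)] = 6/6 = 1
Hence the multiplicities are chi_3: 1. Dimension check: dim(chi_1)*dim(chi_3) = 1*2 = 2 and sum (mult * dim) = 1*2 = 2.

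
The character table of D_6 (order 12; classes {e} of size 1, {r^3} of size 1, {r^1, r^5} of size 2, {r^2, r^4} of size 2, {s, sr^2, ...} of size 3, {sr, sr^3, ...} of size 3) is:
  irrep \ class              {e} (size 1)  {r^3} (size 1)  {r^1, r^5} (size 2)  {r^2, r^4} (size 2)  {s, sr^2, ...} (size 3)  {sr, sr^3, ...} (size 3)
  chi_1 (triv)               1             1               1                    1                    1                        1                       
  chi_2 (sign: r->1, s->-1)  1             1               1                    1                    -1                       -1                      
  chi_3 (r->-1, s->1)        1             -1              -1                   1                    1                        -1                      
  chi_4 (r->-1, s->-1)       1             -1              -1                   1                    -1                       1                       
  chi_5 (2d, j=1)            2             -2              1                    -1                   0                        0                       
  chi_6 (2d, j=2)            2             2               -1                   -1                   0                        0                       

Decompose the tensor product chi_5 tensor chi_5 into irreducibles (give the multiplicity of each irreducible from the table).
chi_5 tensor chi_5 = chi_1 + chi_2 + chi_6 (all other irreducibles have multiplicity 0).

Proof sketch: The character of a tensor product is the pointwise product (chi_5 * chi_5)(C) = chi_5(C) * chi_5(C):
  {e}: (2)*(2), {r^3}: (-2)*(-2), {r^1, r^5}: (1)*(1), {r^2, r^4}: (-1)*(-1), {s, sr^2, ...}: (0)*(0), {sr, sr^3, ...}: (0)*(0)
so (chi_5 * chi_5) takes values
  {e} -> 4, {r^3} -> 4, {r^1, r^5} -> 1, {r^2, r^4} -> 1, {s, sr^2, ...} -> 0, {sr, sr^3, ...} -> 0.
Now take the inner product of this character with each irreducible chi from the table, <chi_5*chi_5, chi> = (1/12) sum_C |C| (chi_5*chi_5)(C) conj(chi(C)):
  <chi_5*chi_5, chi_1> = (1/12)[1*(4)*conj(1) + 1*(4)*conj(1) + 2*(1)*conj(1) + 2*(1)*conj(1) + 3*(0)*conj(1) + 3*(0)*conj(1)]
      = (1/12)[(4) + (4) + (2) + (2) + (0) + (0)] = 12/12 = 1
  <chi_5*chi_5, chi_2> = (1/12)[1*(4)*conj(1) + 1*(4)*conj(1) + 2*(1)*conj(1) + 2*(1)*conj(1) + 3*(0)*conj(-1) + 3*(0)*conj(-1)]
      = (1/12)[(4) + (4) + (2) + (2) + (0) + (0)] = 12/12 = 1
  <chi_5*chi_5, chi_3> = (1/12)[1*(4)*conj(1) + 1*(4)*conj(-1) + 2*(1)*conj(-1) + 2*(1)*conj(1) + 3*(0)*conj(1) + 3*(0)*conj(-1)]
      = (1/12)[(4) + (-4) + (-2) + (2) + (0) + (0)] = 0/12 = 0
  <chi_5*chi_5, chi_4> = (1/12)[1*(4)*conj(1) + 1*(4)*conj(-1) + 2*(1)*conj(-1) + 2*(1)*conj(1) + 3*(0)*conj(-1) + 3*(0)*conj(1)]
      = (1/12)[(4) + (-4) + (-2) + (2) + (0) + (0)] = 0/12 = 0
  <chi_5*chi_5, chi_5> = (1/12)[1*(4)*conj(2) + 1*(4)*conj(-2) + 2*(1)*conj(1) + 2*(1)*conj(-1) + 3*(0)*conj(0) + 3*(0)*conj(0)]
      = (1/12)[(8) + (-8) + (2) + (-2) + (0) + (0)] = 0/12 = 0
  <chi_5*chi_5, chi_6> = (1/12)[1*(4)*conj(2) + 1*(4)*conj(2) + 2*(1)*conj(-1) + 2*(1)*conj(-1) + 3*(0)*conj(0) + 3*(0)*conj(0)]
      = (1/12)[(8) + (8) + (-2) + (-2) + (0) + (0)] = 12/12 = 1
Hence the multiplicities are chi_1: 1, chi_2: 1, chi_6: 1. Dimension check: dim(chi_5)*dim(chi_5) = 2*2 = 4 and sum (mult * dim) = 1*1 + 1*1 + 1*2 = 4.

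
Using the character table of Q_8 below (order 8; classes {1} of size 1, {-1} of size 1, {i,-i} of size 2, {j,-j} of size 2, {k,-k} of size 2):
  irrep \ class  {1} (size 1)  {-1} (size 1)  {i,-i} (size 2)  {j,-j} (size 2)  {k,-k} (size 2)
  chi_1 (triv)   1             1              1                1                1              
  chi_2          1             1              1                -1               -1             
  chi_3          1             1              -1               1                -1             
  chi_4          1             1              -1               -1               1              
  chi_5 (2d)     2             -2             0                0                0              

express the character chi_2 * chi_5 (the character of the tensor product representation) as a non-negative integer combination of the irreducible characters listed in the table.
chi_2 tensor chi_5 = chi_5 (all other irreducibles have multiplicity 0).

Why: The character of a tensor product is the pointwise product (chi_2 * chi_5)(C) = chi_2(C) * chi_5(C):
  {1}: (1)*(2), {-1}: (1)*(-2), {i,-i}: (1)*(0), {j,-j}: (-1)*(0), {k,-k}: (-1)*(0)
so (chi_2 * chi_5) takes values
  {1} -> 2, {-1} -> -2, {i,-i} -> 0, {j,-j} -> 0, {k,-k} -> 0.
Now take the inner product of this character with each irreducible chi from the table, <chi_2*chi_5, chi> = (1/8) sum_C |C| (chi_2*chi_5)(C) conj(chi(C)):
  <chi_2*chi_5, chi_1> = (1/8)[1*(2)*conj(1) + 1*(-2)*conj(1) + 2*(0)*conj(1) + 2*(0)*conj(1) + 2*(0)*conj(1)]
      = (1/8)[(2) + (-2) + (0) + (0) + (0)] = 0/8 = 0
  <chi_2*chi_5, chi_2> = (1/8)[1*(2)*conj(1) + 1*(-2)*conj(1) + 2*(0)*conj(1) + 2*(0)*conj(-1) + 2*(0)*conj(-1)]
      = (1/8)[(2) + (-2) + (0) + (0) + (0)] = 0/8 = 0
  <chi_2*chi_5, chi_3> = (1/8)[1*(2)*conj(1) + 1*(-2)*conj(1) + 2*(0)*conj(-1) + 2*(0)*conj(1) + 2*(0)*conj(-1)]
      = (1/8)[(2) + (-2) + (0) + (0) + (0)] = 0/8 = 0
  <chi_2*chi_5, chi_4> = (1/8)[1*(2)*conj(1) + 1*(-2)*conj(1) + 2*(0)*conj(-1) + 2*(0)*conj(-1) + 2*(0)*conj(1)]
      = (1/8)[(2) + (-2) + (0) + (0) + (0)] = 0/8 = 0
  <chi_2*chi_5, chi_5> = (1/8)[1*(2)*conj(2) + 1*(-2)*conj(-2) + 2*(0)*conj(0) + 2*(0)*conj(0) + 2*(0)*conj(0)]
      = (1/8)[(4) + (4) + (0) + (0) + (0)] = 8/8 = 1
Hence the multiplicities are chi_5: 1. Dimension check: dim(chi_2)*dim(chi_5) = 1*2 = 2 and sum (mult * dim) = 1*2 = 2.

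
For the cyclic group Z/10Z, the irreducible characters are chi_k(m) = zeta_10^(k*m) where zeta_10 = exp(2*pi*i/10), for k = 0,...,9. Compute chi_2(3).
chi_2(3) = zeta_10^6 = exp(-4*I*pi/5)

Justification: chi_2(3) = zeta_10^(2*3) = zeta_10^6. Since zeta_10^10 = 1, this equals zeta_10^6 = exp(2*pi*i*6/10) = exp(-4*I*pi/5).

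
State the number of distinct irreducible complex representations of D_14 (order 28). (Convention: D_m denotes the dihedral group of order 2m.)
10

Working: The number of irreducible complex representations of a finite group equals its number of conjugacy classes. D_14 has 10 conjugacy classes (n/2 + 3 for n even), so D_14 (order 28) has exactly 10 irreducible complex representations.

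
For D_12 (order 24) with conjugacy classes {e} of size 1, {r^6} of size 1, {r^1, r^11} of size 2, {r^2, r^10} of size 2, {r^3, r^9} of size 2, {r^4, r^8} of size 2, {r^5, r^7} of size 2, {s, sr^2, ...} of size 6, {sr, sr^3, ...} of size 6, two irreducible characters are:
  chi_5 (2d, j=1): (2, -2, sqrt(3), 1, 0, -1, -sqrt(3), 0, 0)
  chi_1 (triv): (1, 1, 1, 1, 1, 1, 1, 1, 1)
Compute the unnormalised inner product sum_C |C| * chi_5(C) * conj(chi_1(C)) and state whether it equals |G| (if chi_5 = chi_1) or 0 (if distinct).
Sum = 0; so <chi_5, chi_1> = 0 (distinct irreducibles are orthogonal).

Explanation: Compute term by term over conjugacy classes (|C| * chi_5(C) * conj(chi_1(C))):
  1*(2)*conj(1) + 1*(-2)*conj(1) + 2*(sqrt(3))*conj(1) + 2*(1)*conj(1) + 2*(0)*conj(1) + 2*(-1)*conj(1) + 2*(-sqrt(3))*conj(1) + 6*(0)*conj(1) + 6*(0)*conj(1)
  = (2) + (-2) + (2*sqrt(3)) + (2) + (0) + (-2) + (-2*sqrt(3)) + (0) + (0)
  = 0.
Dividing by |G| = 24 gives 0/24 = 0, matching the row-orthogonality relation <chi_5, chi_1> = [chi_5 = chi_1].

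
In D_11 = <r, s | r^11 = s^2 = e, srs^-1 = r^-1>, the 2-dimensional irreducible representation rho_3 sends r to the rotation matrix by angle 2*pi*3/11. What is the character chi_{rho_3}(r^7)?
chi_{rho_3}(r^7) = 2*cos(2*pi*3*7/11) = 2*cos(2*pi/11)

Argument: rho_3(r^7) is rotation by angle 2*pi*3*7/11, whose trace is 2*cos(2*pi*3*7/11) = 2*cos(2*pi/11).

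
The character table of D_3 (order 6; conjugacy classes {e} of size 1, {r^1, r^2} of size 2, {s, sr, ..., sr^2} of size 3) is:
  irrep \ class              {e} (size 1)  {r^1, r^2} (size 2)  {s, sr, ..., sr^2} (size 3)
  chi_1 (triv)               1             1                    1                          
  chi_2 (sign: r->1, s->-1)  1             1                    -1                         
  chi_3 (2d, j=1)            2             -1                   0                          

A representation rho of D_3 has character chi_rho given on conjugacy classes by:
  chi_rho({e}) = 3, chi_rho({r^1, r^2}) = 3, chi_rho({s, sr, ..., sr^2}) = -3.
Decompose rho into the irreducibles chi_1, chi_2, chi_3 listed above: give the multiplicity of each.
Multiplicities: chi_1: 0, chi_2: 3, chi_3: 0.

Argument: Use <chi_rho, chi> = (1/|G|) sum_C |C| * chi_rho(C) * conj(chi(C)) with |G| = 6 for each irreducible chi in the table:
  <chi_rho, chi_1> = (1/6)[1*(3)*conj(1) + 2*(3)*conj(1) + 3*(-3)*conj(1)]
      = (1/6)[(3) + (6) + (-9)] = 0/6 = 0
  <chi_rho, chi_2> = (1/6)[1*(3)*conj(1) + 2*(3)*conj(1) + 3*(-3)*conj(-1)]
      = (1/6)[(3) + (6) + (9)] = 18/6 = 3
  <chi_rho, chi_3> = (1/6)[1*(3)*conj(2) + 2*(3)*conj(-1) + 3*(-3)*conj(0)]
      = (1/6)[(6) + (-6) + (0)] = 0/6 = 0
Dimension check: dim(rho) = sum (mult * dim) = 0*1 + 3*1 + 0*2 = 3 = chi_rho(e) = 3.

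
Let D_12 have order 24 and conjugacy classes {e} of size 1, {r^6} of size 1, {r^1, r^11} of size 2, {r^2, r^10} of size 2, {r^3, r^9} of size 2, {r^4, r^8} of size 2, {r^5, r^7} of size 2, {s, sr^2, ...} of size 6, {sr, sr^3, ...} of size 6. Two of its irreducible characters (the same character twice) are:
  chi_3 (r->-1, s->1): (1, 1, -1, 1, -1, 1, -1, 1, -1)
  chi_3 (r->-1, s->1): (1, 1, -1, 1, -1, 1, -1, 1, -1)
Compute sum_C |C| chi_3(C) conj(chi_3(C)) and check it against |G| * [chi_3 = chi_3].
Sum = 24 = |G| = 24; so <chi_3, chi_3> = 1 (norm-1 confirms irreducibility).

Why: Compute term by term over conjugacy classes (|C| * chi_3(C) * conj(chi_3(C))):
  1*(1)*conj(1) + 1*(1)*conj(1) + 2*(-1)*conj(-1) + 2*(1)*conj(1) + 2*(-1)*conj(-1) + 2*(1)*conj(1) + 2*(-1)*conj(-1) + 6*(1)*conj(1) + 6*(-1)*conj(-1)
  = (1) + (1) + (2) + (2) + (2) + (2) + (2) + (6) + (6)
  = 24.
Dividing by |G| = 24 gives 24/24 = 1, matching the row-orthogonality relation <chi_3, chi_3> = [chi_3 = chi_3].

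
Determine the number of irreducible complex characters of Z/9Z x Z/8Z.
72

Proof sketch: The number of irreducible complex representations of a finite group equals its number of conjugacy classes. Z/9Z x Z/8Z is abelian of order 72, so every element is its own conjugacy class: 72 classes, so Z/9Z x Z/8Z (order 72) has exactly 72 irreducible complex representations.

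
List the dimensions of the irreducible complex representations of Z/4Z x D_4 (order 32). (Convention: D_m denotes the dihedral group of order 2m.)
Dimensions: 1, 1, 1, 1, 1, 1, 1, 1, 1, 1, 1, 1, 1, 1, 1, 1, 2, 2, 2, 2

Argument: There are 20 irreducibles (= number of conjugacy classes). Their dimensions d_i satisfy sum d_i^2 = |G| = 32: 1 + 1 + 1 + 1 + 1 + 1 + 1 + 1 + 1 + 1 + 1 + 1 + 1 + 1 + 1 + 1 + 4 + 4 + 4 + 4 = 32. (For the product with Z/4Z: each of the 4 1-dim characters of Z/4Z tensors with each irrep of D_4, giving 4 copies of each D_4-dimension.)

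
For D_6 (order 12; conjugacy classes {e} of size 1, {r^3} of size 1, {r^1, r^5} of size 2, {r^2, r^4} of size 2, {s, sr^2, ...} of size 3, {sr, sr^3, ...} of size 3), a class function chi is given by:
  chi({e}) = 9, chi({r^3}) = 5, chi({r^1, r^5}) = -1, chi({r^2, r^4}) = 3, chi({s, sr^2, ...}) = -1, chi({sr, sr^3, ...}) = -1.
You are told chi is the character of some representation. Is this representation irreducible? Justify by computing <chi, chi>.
Not irreducible (reducible): <chi, chi> = 11 > 1.

Details: <chi, chi> = (1/|G|) sum_C |C| * |chi(C)|^2 = (1/12)[1*|9|^2 + 1*|5|^2 + 2*|-1|^2 + 2*|3|^2 + 3*|-1|^2 + 3*|-1|^2]
  = (1/12)[(81) + (25) + (2) + (18) + (3) + (3)] = 132/12 = 11.
A character is irreducible iff <chi, chi> = 1, so this representation is reducible.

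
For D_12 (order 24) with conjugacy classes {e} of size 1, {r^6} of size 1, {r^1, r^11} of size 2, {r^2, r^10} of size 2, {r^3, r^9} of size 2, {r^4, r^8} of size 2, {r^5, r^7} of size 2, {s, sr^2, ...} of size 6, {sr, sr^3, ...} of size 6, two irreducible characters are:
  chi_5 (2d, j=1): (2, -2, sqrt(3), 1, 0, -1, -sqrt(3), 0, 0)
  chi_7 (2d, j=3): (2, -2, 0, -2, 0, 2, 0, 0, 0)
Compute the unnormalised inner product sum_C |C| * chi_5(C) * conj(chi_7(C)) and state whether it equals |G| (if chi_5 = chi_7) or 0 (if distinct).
Sum = 0; so <chi_5, chi_7> = 0 (distinct irreducibles are orthogonal).

Reasoning: Compute term by term over conjugacy classes (|C| * chi_5(C) * conj(chi_7(C))):
  1*(2)*conj(2) + 1*(-2)*conj(-2) + 2*(sqrt(3))*conj(0) + 2*(1)*conj(-2) + 2*(0)*conj(0) + 2*(-1)*conj(2) + 2*(-sqrt(3))*conj(0) + 6*(0)*conj(0) + 6*(0)*conj(0)
  = (4) + (4) + (0) + (-4) + (0) + (-4) + (0) + (0) + (0)
  = 0.
Dividing by |G| = 24 gives 0/24 = 0, matching the row-orthogonality relation <chi_5, chi_7> = [chi_5 = chi_7].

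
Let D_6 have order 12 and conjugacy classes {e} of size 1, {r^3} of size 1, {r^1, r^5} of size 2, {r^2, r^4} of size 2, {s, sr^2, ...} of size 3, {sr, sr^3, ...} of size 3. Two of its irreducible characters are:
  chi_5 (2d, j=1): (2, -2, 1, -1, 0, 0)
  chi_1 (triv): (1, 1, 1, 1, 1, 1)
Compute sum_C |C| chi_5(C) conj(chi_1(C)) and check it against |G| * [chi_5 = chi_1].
Sum = 0; so <chi_5, chi_1> = 0 (distinct irreducibles are orthogonal).

Derivation: Compute term by term over conjugacy classes (|C| * chi_5(C) * conj(chi_1(C))):
  1*(2)*conj(1) + 1*(-2)*conj(1) + 2*(1)*conj(1) + 2*(-1)*conj(1) + 3*(0)*conj(1) + 3*(0)*conj(1)
  = (2) + (-2) + (2) + (-2) + (0) + (0)
  = 0.
Dividing by |G| = 12 gives 0/12 = 0, matching the row-orthogonality relation <chi_5, chi_1> = [chi_5 = chi_1].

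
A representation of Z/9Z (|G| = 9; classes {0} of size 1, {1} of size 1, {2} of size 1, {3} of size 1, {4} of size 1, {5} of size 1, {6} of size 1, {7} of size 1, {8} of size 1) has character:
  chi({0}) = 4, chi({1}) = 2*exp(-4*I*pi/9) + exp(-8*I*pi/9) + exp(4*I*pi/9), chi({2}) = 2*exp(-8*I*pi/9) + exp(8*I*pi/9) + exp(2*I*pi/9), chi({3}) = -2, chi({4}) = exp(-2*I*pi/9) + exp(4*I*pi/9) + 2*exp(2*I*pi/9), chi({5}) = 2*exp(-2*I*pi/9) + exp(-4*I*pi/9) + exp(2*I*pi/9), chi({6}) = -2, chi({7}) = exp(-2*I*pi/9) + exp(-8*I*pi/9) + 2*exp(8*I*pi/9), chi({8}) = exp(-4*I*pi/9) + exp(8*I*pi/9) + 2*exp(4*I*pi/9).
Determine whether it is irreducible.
Not irreducible (reducible): <chi, chi> = 6 > 1.

Solution. <chi, chi> = (1/|G|) sum_C |C| * |chi(C)|^2 = (1/9)[1*|4|^2 + 1*|2*exp(-4*I*pi/9) + exp(-8*I*pi/9) + exp(4*I*pi/9)|^2 + 1*|2*exp(-8*I*pi/9) + exp(8*I*pi/9) + exp(2*I*pi/9)|^2 + 1*|-2|^2 + 1*|exp(-2*I*pi/9) + exp(4*I*pi/9) + 2*exp(2*I*pi/9)|^2 + 1*|2*exp(-2*I*pi/9) + exp(-4*I*pi/9) + exp(2*I*pi/9)|^2 + 1*|-2|^2 + 1*|exp(-2*I*pi/9) + exp(-8*I*pi/9) + 2*exp(8*I*pi/9)|^2 + 1*|exp(-4*I*pi/9) + exp(8*I*pi/9) + 2*exp(4*I*pi/9)|^2]
  = (1/9)[(16) + (6 + 2*exp(-4*I*pi/9) + exp(-2*I*pi/3) + 2*exp(-8*I*pi/9) + 2*exp(8*I*pi/9) + exp(2*I*pi/3) + 2*exp(4*I*pi/9)) + (6 + 2*exp(-2*I*pi/9) + exp(-2*I*pi/3) + 2*exp(-8*I*pi/9) + 2*exp(8*I*pi/9) + exp(2*I*pi/3) + 2*exp(2*I*pi/9)) + (4) + (6 + 2*exp(-4*I*pi/9) + 2*exp(-2*I*pi/9) + exp(-2*I*pi/3) + exp(2*I*pi/3) + 2*exp(2*I*pi/9) + 2*exp(4*I*pi/9)) + (6 + 2*exp(-4*I*pi/9) + 2*exp(-2*I*pi/9) + exp(-2*I*pi/3) + exp(2*I*pi/3) + 2*exp(2*I*pi/9) + 2*exp(4*I*pi/9)) + (4) + (6 + 2*exp(-2*I*pi/9) + exp(-2*I*pi/3) + 2*exp(-8*I*pi/9) + 2*exp(8*I*pi/9) + exp(2*I*pi/3) + 2*exp(2*I*pi/9)) + (6 + 2*exp(-4*I*pi/9) + exp(-2*I*pi/3) + 2*exp(-8*I*pi/9) + 2*exp(8*I*pi/9) + exp(2*I*pi/3) + 2*exp(4*I*pi/9))] = 54/9 = 6.
(Exp terms are combined using exp(i*s)*conj(exp(i*t)) = exp(i*(s-t)), and sums of them are collapsed using the identity that for every m > 1 the m distinct m-th roots of unity sum to 0, e.g. 1 + exp(2*I*pi/3) + exp(-2*I*pi/3) = 0.)
A character is irreducible iff <chi, chi> = 1, so this representation is reducible.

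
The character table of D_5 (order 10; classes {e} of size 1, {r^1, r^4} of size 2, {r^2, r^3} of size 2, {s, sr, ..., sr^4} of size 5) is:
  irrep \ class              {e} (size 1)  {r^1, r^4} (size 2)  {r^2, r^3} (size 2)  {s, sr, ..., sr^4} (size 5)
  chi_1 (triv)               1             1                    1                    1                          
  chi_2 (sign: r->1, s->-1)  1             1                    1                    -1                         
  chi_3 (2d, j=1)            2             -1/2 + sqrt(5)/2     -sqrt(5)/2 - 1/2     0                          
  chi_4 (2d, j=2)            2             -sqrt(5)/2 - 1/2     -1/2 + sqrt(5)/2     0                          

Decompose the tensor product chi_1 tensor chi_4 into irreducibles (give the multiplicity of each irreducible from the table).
chi_1 tensor chi_4 = chi_4 (all other irreducibles have multiplicity 0).

Argument: The character of a tensor product is the pointwise product (chi_1 * chi_4)(C) = chi_1(C) * chi_4(C):
  {e}: (1)*(2), {r^1, r^4}: (1)*(-sqrt(5)/2 - 1/2), {r^2, r^3}: (1)*(-1/2 + sqrt(5)/2), {s, sr, ..., sr^4}: (1)*(0)
so (chi_1 * chi_4) takes values
  {e} -> 2, {r^1, r^4} -> -sqrt(5)/2 - 1/2, {r^2, r^3} -> -1/2 + sqrt(5)/2, {s, sr, ..., sr^4} -> 0.
Now take the inner product of this character with each irreducible chi from the table, <chi_1*chi_4, chi> = (1/10) sum_C |C| (chi_1*chi_4)(C) conj(chi(C)):
  <chi_1*chi_4, chi_1> = (1/10)[1*(2)*conj(1) + 2*(-sqrt(5)/2 - 1/2)*conj(1) + 2*(-1/2 + sqrt(5)/2)*conj(1) + 5*(0)*conj(1)]
      = (1/10)[(2) + (-sqrt(5) - 1) + (-1 + sqrt(5)) + (0)] = 0/10 = 0
  <chi_1*chi_4, chi_2> = (1/10)[1*(2)*conj(1) + 2*(-sqrt(5)/2 - 1/2)*conj(1) + 2*(-1/2 + sqrt(5)/2)*conj(1) + 5*(0)*conj(-1)]
      = (1/10)[(2) + (-sqrt(5) - 1) + (-1 + sqrt(5)) + (0)] = 0/10 = 0
  <chi_1*chi_4, chi_3> = (1/10)[1*(2)*conj(2) + 2*(-sqrt(5)/2 - 1/2)*conj(-1/2 + sqrt(5)/2) + 2*(-1/2 + sqrt(5)/2)*conj(-sqrt(5)/2 - 1/2) + 5*(0)*conj(0)]
      = (1/10)[(4) + (-2) + (-2) + (0)] = 0/10 = 0
  <chi_1*chi_4, chi_4> = (1/10)[1*(2)*conj(2) + 2*(-sqrt(5)/2 - 1/2)*conj(-sqrt(5)/2 - 1/2) + 2*(-1/2 + sqrt(5)/2)*conj(-1/2 + sqrt(5)/2) + 5*(0)*conj(0)]
      = (1/10)[(4) + (sqrt(5) + 3) + (3 - sqrt(5)) + (0)] = 10/10 = 1
Hence the multiplicities are chi_4: 1. Dimension check: dim(chi_1)*dim(chi_4) = 1*2 = 2 and sum (mult * dim) = 1*2 = 2.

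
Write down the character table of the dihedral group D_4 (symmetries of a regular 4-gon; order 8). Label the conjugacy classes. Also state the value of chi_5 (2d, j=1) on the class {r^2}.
Conjugacy classes: {e} of size 1, {r^2} of size 1, {r^1, r^3} of size 2, {s, sr^2, ...} of size 2, {sr, sr^3, ...} of size 2.
Character table:
  irrep \ class              {e} (size 1)  {r^2} (size 1)  {r^1, r^3} (size 2)  {s, sr^2, ...} (size 2)  {sr, sr^3, ...} (size 2)
  chi_1 (triv)               1             1               1                    1                        1                       
  chi_2 (sign: r->1, s->-1)  1             1               1                    -1                       -1                      
  chi_3 (r->-1, s->1)        1             1               -1                   1                        -1                      
  chi_4 (r->-1, s->-1)       1             1               -1                   -1                       1                       
  chi_5 (2d, j=1)            2             -2              0                    0                        0                       

Spot check: chi_5 (2d, j=1) on {r^2} = -2.

Proof sketch: D_4 has order 2*4 = 8 with 5 conjugacy classes, hence 5 irreducibles. Sum of squared dims 1 + 1 + 1 + 1 + 4 = 8 = |G|. Linear characters come from the abelianisation; the 2-dimensional irreps have character r^k -> 2*cos(2*pi*j*k/4), reflections -> 0.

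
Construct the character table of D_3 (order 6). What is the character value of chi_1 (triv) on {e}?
Conjugacy classes: {e} of size 1, {r^1, r^2} of size 2, {s, sr, ..., sr^2} of size 3.
Character table:
  irrep \ class              {e} (size 1)  {r^1, r^2} (size 2)  {s, sr, ..., sr^2} (size 3)
  chi_1 (triv)               1             1                    1                          
  chi_2 (sign: r->1, s->-1)  1             1                    -1                         
  chi_3 (2d, j=1)            2             -1                   0                          

Spot check: chi_1 (triv) on {e} = 1.

Justification: D_3 has order 2*3 = 6 with 3 conjugacy classes, hence 3 irreducibles. Sum of squared dims 1 + 1 + 4 = 6 = |G|. Linear characters come from the abelianisation; the 2-dimensional irreps have character r^k -> 2*cos(2*pi*j*k/3), reflections -> 0.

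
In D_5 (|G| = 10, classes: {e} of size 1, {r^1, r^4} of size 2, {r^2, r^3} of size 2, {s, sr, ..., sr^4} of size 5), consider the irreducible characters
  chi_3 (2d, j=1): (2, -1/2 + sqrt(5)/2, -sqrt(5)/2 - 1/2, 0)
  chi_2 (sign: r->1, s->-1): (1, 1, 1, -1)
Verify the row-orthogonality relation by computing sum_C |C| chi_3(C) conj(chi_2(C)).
Sum = 0; so <chi_3, chi_2> = 0 (distinct irreducibles are orthogonal).

Justification: Compute term by term over conjugacy classes (|C| * chi_3(C) * conj(chi_2(C))):
  1*(2)*conj(1) + 2*(-1/2 + sqrt(5)/2)*conj(1) + 2*(-sqrt(5)/2 - 1/2)*conj(1) + 5*(0)*conj(-1)
  = (2) + (-1 + sqrt(5)) + (-sqrt(5) - 1) + (0)
  = 0.
Dividing by |G| = 10 gives 0/10 = 0, matching the row-orthogonality relation <chi_3, chi_2> = [chi_3 = chi_2].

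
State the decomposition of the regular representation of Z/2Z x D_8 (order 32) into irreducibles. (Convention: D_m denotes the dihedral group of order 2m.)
Each irreducible V_i of dimension d_i appears with multiplicity d_i, i.e. rho_reg = (direct sum over all irreducibles V_i) d_i V_i. The irreducible dimensions for Z/2Z x D_8 are 1, 1, 1, 1, 1, 1, 1, 1, 2, 2, 2, 2, 2, 2: 8 irreducibles of dimension 1, each with multiplicity 1; 6 irreducibles of dimension 2, each with multiplicity 2. Total dimension 8*1*1 + 6*2*2 = 32 = |G|.

Justification: General theorem: in the regular representation of a finite group G, each irreducible appears with multiplicity equal to its dimension. Check: dim(rho_reg) = sum d_i^2 = 1 + 1 + 1 + 1 + 1 + 1 + 1 + 1 + 4 + 4 + 4 + 4 + 4 + 4 = 32 = |G|.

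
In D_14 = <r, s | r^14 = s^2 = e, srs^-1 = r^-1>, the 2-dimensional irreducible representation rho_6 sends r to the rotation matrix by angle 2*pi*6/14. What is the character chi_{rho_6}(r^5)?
chi_{rho_6}(r^5) = 2*cos(2*pi*6*5/14) = 2*cos(30*pi/7)

Explanation: rho_6(r^5) is rotation by angle 2*pi*6*5/14, whose trace is 2*cos(2*pi*6*5/14) = 2*cos(30*pi/7).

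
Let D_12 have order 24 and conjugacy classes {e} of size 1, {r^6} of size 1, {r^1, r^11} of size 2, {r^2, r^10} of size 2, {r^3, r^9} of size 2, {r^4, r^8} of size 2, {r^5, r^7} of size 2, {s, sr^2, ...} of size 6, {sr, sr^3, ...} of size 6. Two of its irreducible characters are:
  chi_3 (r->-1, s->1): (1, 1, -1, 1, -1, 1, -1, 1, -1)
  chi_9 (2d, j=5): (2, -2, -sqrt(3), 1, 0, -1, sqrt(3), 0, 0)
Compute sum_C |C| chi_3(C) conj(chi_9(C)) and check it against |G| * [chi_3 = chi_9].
Sum = 0; so <chi_3, chi_9> = 0 (distinct irreducibles are orthogonal).

Reasoning: Compute term by term over conjugacy classes (|C| * chi_3(C) * conj(chi_9(C))):
  1*(1)*conj(2) + 1*(1)*conj(-2) + 2*(-1)*conj(-sqrt(3)) + 2*(1)*conj(1) + 2*(-1)*conj(0) + 2*(1)*conj(-1) + 2*(-1)*conj(sqrt(3)) + 6*(1)*conj(0) + 6*(-1)*conj(0)
  = (2) + (-2) + (2*sqrt(3)) + (2) + (0) + (-2) + (-2*sqrt(3)) + (0) + (0)
  = 0.
Dividing by |G| = 24 gives 0/24 = 0, matching the row-orthogonality relation <chi_3, chi_9> = [chi_3 = chi_9].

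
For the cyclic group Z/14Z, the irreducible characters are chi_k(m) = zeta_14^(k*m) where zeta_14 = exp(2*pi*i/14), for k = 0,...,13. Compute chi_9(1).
chi_9(1) = zeta_14^9 = exp(-5*I*pi/7)

Solution. chi_9(1) = zeta_14^(9*1) = zeta_14^9. Since zeta_14^14 = 1, this equals zeta_14^9 = exp(2*pi*i*9/14) = exp(-5*I*pi/7).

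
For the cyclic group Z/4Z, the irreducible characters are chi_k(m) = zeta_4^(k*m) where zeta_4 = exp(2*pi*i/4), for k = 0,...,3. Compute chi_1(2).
chi_1(2) = zeta_4^2 = -1

Justification: chi_1(2) = zeta_4^(1*2) = zeta_4^2. Since zeta_4^4 = 1, this equals zeta_4^2 = exp(2*pi*i*2/4) = -1.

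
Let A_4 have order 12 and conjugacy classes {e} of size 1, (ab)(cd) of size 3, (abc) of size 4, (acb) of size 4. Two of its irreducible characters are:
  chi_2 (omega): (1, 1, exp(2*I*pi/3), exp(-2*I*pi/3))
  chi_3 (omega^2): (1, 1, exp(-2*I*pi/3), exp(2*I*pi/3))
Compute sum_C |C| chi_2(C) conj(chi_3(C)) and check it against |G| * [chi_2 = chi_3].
Sum = 0; so <chi_2, chi_3> = 0 (distinct irreducibles are orthogonal).

Solution. Compute term by term over conjugacy classes (|C| * chi_2(C) * conj(chi_3(C))):
  1*(1)*conj(1) + 3*(1)*conj(1) + 4*(exp(2*I*pi/3))*conj(exp(-2*I*pi/3)) + 4*(exp(-2*I*pi/3))*conj(exp(2*I*pi/3))
  = (1) + (3) + (4*exp(-2*I*pi/3)) + (4*exp(2*I*pi/3))
  = 0.
(Exp terms are combined using exp(i*s)*conj(exp(i*t)) = exp(i*(s-t)), and sums of them are collapsed using the identity that for every m > 1 the m distinct m-th roots of unity sum to 0, e.g. 1 + exp(2*I*pi/3) + exp(-2*I*pi/3) = 0.)
Dividing by |G| = 12 gives 0/12 = 0, matching the row-orthogonality relation <chi_2, chi_3> = [chi_2 = chi_3].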